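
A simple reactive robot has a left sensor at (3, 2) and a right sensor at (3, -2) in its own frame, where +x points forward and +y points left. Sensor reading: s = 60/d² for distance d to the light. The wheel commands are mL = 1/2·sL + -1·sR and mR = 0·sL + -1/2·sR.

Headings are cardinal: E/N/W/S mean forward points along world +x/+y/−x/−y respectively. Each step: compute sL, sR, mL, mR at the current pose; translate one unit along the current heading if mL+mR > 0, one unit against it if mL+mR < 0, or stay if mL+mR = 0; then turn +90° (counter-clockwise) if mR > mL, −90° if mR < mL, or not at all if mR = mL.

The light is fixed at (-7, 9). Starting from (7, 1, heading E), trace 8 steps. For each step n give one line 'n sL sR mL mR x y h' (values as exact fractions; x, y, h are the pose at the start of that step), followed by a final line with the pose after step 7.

n=0: pose=(7,1,E); sL=12/65, sR=60/389; mL=-1566/25285, mR=-30/389; mL+mR=-3516/25285 → advance -1; mR−mL=-384/25285 → turn -1·90°
n=1: pose=(6,1,S); sL=30/173, sR=30/121; mL=-3375/20933, mR=-15/121; mL+mR=-5970/20933 → advance -1; mR−mL=780/20933 → turn +1·90°
n=2: pose=(6,2,E); sL=60/281, sR=60/337; mL=-6750/94697, mR=-30/337; mL+mR=-15180/94697 → advance -1; mR−mL=-1680/94697 → turn -1·90°
n=3: pose=(5,2,S); sL=15/74, sR=3/10; mL=-147/740, mR=-3/20; mL+mR=-129/370 → advance -1; mR−mL=9/185 → turn +1·90°
n=4: pose=(5,3,E); sL=60/241, sR=60/289; mL=-5790/69649, mR=-30/289; mL+mR=-13020/69649 → advance -1; mR−mL=-1440/69649 → turn -1·90°
n=5: pose=(4,3,S); sL=6/25, sR=10/27; mL=-169/675, mR=-5/27; mL+mR=-98/225 → advance -1; mR−mL=44/675 → turn +1·90°
n=6: pose=(4,4,E); sL=12/41, sR=12/49; mL=-198/2009, mR=-6/49; mL+mR=-444/2009 → advance -1; mR−mL=-48/2009 → turn -1·90°
n=7: pose=(3,4,S); sL=15/52, sR=15/32; mL=-135/416, mR=-15/64; mL+mR=-465/832 → advance -1; mR−mL=75/832 → turn +1·90°

0 12/65 60/389 -1566/25285 -30/389 7 1 E
1 30/173 30/121 -3375/20933 -15/121 6 1 S
2 60/281 60/337 -6750/94697 -30/337 6 2 E
3 15/74 3/10 -147/740 -3/20 5 2 S
4 60/241 60/289 -5790/69649 -30/289 5 3 E
5 6/25 10/27 -169/675 -5/27 4 3 S
6 12/41 12/49 -198/2009 -6/49 4 4 E
7 15/52 15/32 -135/416 -15/64 3 4 S
final 3 5 E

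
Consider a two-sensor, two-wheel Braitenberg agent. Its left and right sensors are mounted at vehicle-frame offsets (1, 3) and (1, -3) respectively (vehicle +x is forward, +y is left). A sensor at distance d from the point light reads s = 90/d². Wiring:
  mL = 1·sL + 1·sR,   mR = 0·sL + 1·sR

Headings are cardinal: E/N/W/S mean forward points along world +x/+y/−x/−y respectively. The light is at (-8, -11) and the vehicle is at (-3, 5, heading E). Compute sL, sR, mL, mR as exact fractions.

left sensor world pos  = (-2, 8); dL² = 397
right sensor world pos = (-2, 2); dR² = 205
sL = 90/397 = 90/397
sR = 90/205 = 18/41
mL = 1·sL + 1·sR = 10836/16277
mR = 0·sL + 1·sR = 18/41

90/397 18/41 10836/16277 18/41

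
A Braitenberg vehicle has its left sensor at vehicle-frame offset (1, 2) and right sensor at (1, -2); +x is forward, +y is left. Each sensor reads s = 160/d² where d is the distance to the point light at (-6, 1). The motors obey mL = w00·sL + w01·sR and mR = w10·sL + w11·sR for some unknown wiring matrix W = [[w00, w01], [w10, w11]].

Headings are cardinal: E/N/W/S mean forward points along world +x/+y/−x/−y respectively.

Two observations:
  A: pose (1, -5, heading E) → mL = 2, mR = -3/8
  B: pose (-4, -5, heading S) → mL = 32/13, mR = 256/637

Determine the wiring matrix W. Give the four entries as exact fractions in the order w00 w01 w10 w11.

obs A: pose=(1,-5,E) → sL=2, sR=5/4, mL=2, mR=-3/8
obs B: pose=(-4,-5,S) → sL=32/13, sR=160/49, mL=32/13, mR=256/637
sensor matrix S = [[2, 5/4], [32/13, 160/49]]; det S = 2200/637
solve [mL_A; mL_B] = S·[w00; w01] and [mR_A; mR_B] = S·[w10; w11]:
  w00 = 1, w01 = 0, w10 = -1/2, w11 = 1/2

1 0 -1/2 1/2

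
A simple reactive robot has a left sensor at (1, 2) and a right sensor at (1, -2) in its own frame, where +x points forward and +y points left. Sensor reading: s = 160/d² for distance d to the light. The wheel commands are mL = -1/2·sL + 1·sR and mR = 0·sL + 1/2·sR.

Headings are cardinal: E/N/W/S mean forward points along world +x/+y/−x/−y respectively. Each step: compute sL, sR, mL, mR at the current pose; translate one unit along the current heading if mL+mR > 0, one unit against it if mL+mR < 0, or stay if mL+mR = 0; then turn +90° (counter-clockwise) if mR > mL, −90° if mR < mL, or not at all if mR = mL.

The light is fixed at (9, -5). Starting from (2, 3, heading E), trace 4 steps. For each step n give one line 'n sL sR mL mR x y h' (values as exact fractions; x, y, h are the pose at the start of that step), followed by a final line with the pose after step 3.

0 20/17 20/9 250/153 10/9 2 3 E
1 32/13 160/113 272/1469 80/113 3 3 S
2 80/53 16/5 648/265 8/5 3 2 E
3 32/9 32/17 16/153 16/17 4 2 S
final 4 1 E

n=0: pose=(2,3,E); sL=20/17, sR=20/9; mL=250/153, mR=10/9; mL+mR=140/51 → advance +1; mR−mL=-80/153 → turn -1·90°
n=1: pose=(3,3,S); sL=32/13, sR=160/113; mL=272/1469, mR=80/113; mL+mR=1312/1469 → advance +1; mR−mL=768/1469 → turn +1·90°
n=2: pose=(3,2,E); sL=80/53, sR=16/5; mL=648/265, mR=8/5; mL+mR=1072/265 → advance +1; mR−mL=-224/265 → turn -1·90°
n=3: pose=(4,2,S); sL=32/9, sR=32/17; mL=16/153, mR=16/17; mL+mR=160/153 → advance +1; mR−mL=128/153 → turn +1·90°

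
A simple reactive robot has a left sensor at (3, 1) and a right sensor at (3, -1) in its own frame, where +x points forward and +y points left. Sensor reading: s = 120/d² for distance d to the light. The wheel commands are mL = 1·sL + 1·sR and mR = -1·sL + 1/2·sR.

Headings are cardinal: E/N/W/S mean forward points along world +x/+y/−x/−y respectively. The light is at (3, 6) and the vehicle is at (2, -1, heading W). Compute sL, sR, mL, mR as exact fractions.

3/2 30/13 99/26 -9/26

left sensor world pos  = (-1, -2); dL² = 80
right sensor world pos = (-1, 0); dR² = 52
sL = 120/80 = 3/2
sR = 120/52 = 30/13
mL = 1·sL + 1·sR = 99/26
mR = -1·sL + 1/2·sR = -9/26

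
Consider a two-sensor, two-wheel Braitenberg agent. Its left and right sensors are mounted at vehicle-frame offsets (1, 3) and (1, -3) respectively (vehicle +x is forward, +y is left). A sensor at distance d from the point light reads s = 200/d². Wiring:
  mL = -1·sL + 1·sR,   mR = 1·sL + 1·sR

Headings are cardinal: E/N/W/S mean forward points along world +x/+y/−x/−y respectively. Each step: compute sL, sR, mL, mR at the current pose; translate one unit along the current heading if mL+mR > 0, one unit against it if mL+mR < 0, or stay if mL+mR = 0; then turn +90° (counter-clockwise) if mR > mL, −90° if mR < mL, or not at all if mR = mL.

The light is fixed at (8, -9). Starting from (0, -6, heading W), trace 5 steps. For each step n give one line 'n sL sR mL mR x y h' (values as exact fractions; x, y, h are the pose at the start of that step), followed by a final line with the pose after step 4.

n=0: pose=(0,-6,W); sL=200/81, sR=200/117; mL=-800/1053, mR=4400/1053; mL+mR=400/117 → advance +1; mR−mL=400/81 → turn +1·90°
n=1: pose=(-1,-6,S); sL=5, sR=50/37; mL=-135/37, mR=235/37; mL+mR=100/37 → advance +1; mR−mL=10 → turn +1·90°
n=2: pose=(-1,-7,E); sL=200/89, sR=40/13; mL=960/1157, mR=6160/1157; mL+mR=80/13 → advance +1; mR−mL=400/89 → turn +1·90°
n=3: pose=(0,-7,N); sL=20/13, sR=100/17; mL=960/221, mR=1640/221; mL+mR=200/17 → advance +1; mR−mL=40/13 → turn +1·90°
n=4: pose=(0,-6,W); sL=200/81, sR=200/117; mL=-800/1053, mR=4400/1053; mL+mR=400/117 → advance +1; mR−mL=400/81 → turn +1·90°

0 200/81 200/117 -800/1053 4400/1053 0 -6 W
1 5 50/37 -135/37 235/37 -1 -6 S
2 200/89 40/13 960/1157 6160/1157 -1 -7 E
3 20/13 100/17 960/221 1640/221 0 -7 N
4 200/81 200/117 -800/1053 4400/1053 0 -6 W
final -1 -6 S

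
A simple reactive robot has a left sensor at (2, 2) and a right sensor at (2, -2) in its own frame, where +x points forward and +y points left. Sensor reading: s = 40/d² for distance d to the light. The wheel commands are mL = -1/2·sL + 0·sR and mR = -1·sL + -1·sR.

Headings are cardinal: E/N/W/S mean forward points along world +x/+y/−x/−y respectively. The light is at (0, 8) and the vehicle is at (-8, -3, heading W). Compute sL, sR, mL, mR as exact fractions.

left sensor world pos  = (-10, -5); dL² = 269
right sensor world pos = (-10, -1); dR² = 181
sL = 40/269 = 40/269
sR = 40/181 = 40/181
mL = -1/2·sL + 0·sR = -20/269
mR = -1·sL + -1·sR = -18000/48689

40/269 40/181 -20/269 -18000/48689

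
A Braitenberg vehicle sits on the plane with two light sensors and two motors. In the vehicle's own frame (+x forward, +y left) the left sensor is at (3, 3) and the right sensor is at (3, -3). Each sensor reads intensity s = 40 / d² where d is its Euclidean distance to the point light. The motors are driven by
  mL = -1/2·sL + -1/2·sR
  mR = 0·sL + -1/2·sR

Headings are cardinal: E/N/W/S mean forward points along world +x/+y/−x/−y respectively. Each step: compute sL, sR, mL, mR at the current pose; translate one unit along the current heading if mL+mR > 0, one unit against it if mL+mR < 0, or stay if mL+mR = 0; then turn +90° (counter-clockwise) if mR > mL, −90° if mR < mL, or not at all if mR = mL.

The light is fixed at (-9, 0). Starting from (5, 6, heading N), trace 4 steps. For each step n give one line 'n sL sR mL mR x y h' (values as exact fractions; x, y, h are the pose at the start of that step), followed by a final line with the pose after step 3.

0 20/101 4/37 -572/3737 -2/37 5 6 N
1 8/25 8/37 -248/925 -4/37 5 5 W
2 5/41 10/37 -595/3034 -5/37 6 5 S
3 8/81 40/333 -328/2997 -20/333 6 6 E
final 5 6 N

n=0: pose=(5,6,N); sL=20/101, sR=4/37; mL=-572/3737, mR=-2/37; mL+mR=-774/3737 → advance -1; mR−mL=10/101 → turn +1·90°
n=1: pose=(5,5,W); sL=8/25, sR=8/37; mL=-248/925, mR=-4/37; mL+mR=-348/925 → advance -1; mR−mL=4/25 → turn +1·90°
n=2: pose=(6,5,S); sL=5/41, sR=10/37; mL=-595/3034, mR=-5/37; mL+mR=-1005/3034 → advance -1; mR−mL=5/82 → turn +1·90°
n=3: pose=(6,6,E); sL=8/81, sR=40/333; mL=-328/2997, mR=-20/333; mL+mR=-508/2997 → advance -1; mR−mL=4/81 → turn +1·90°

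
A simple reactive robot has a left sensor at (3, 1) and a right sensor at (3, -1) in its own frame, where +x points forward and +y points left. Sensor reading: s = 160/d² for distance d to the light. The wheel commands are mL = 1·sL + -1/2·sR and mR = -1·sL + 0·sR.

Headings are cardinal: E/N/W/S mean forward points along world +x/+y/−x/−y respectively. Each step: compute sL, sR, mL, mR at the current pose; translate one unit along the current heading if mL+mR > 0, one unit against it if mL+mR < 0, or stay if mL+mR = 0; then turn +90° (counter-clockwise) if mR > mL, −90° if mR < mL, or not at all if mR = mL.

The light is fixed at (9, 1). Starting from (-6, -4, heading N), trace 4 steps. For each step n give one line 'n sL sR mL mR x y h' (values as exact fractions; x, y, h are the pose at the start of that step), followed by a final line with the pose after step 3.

0 8/13 4/5 14/65 -8/13 -6 -4 N
1 160/169 160/193 17360/32617 -160/169 -6 -5 E
2 80/153 16/37 1736/5661 -80/153 -7 -5 S
3 160/397 160/377 28560/149669 -160/397 -7 -4 W
final -6 -4 N

n=0: pose=(-6,-4,N); sL=8/13, sR=4/5; mL=14/65, mR=-8/13; mL+mR=-2/5 → advance -1; mR−mL=-54/65 → turn -1·90°
n=1: pose=(-6,-5,E); sL=160/169, sR=160/193; mL=17360/32617, mR=-160/169; mL+mR=-80/193 → advance -1; mR−mL=-48240/32617 → turn -1·90°
n=2: pose=(-7,-5,S); sL=80/153, sR=16/37; mL=1736/5661, mR=-80/153; mL+mR=-8/37 → advance -1; mR−mL=-4696/5661 → turn -1·90°
n=3: pose=(-7,-4,W); sL=160/397, sR=160/377; mL=28560/149669, mR=-160/397; mL+mR=-80/377 → advance -1; mR−mL=-88880/149669 → turn -1·90°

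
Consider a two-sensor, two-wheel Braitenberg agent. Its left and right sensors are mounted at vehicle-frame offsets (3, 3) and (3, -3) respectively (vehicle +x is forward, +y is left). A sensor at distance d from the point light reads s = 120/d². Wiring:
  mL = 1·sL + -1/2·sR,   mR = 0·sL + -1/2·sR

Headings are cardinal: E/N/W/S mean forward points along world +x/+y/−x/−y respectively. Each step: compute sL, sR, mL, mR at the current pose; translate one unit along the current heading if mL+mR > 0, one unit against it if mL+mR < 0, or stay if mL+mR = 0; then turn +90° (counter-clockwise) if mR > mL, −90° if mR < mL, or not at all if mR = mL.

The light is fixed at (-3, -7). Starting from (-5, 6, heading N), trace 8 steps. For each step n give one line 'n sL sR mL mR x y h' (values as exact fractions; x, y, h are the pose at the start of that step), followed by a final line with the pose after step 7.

n=0: pose=(-5,6,N); sL=120/281, sR=120/257; mL=13980/72217, mR=-60/257; mL+mR=-2880/72217 → advance -1; mR−mL=-120/281 → turn -1·90°
n=1: pose=(-5,5,E); sL=60/113, sR=60/41; mL=-930/4633, mR=-30/41; mL+mR=-4320/4633 → advance -1; mR−mL=-60/113 → turn -1·90°
n=2: pose=(-6,5,S); sL=40/27, sR=40/39; mL=340/351, mR=-20/39; mL+mR=160/351 → advance +1; mR−mL=-40/27 → turn -1·90°
n=3: pose=(-6,4,W); sL=6/5, sR=15/29; mL=273/290, mR=-15/58; mL+mR=99/145 → advance +1; mR−mL=-6/5 → turn -1·90°
n=4: pose=(-7,4,N); sL=24/49, sR=120/197; mL=1788/9653, mR=-60/197; mL+mR=-1152/9653 → advance -1; mR−mL=-24/49 → turn -1·90°
n=5: pose=(-7,3,E); sL=12/17, sR=12/5; mL=-42/85, mR=-6/5; mL+mR=-144/85 → advance -1; mR−mL=-12/17 → turn -1·90°
n=6: pose=(-8,3,S); sL=120/53, sR=120/113; mL=10380/5989, mR=-60/113; mL+mR=7200/5989 → advance +1; mR−mL=-120/53 → turn -1·90°
n=7: pose=(-8,2,W); sL=6/5, sR=15/26; mL=237/260, mR=-15/52; mL+mR=81/130 → advance +1; mR−mL=-6/5 → turn -1·90°

0 120/281 120/257 13980/72217 -60/257 -5 6 N
1 60/113 60/41 -930/4633 -30/41 -5 5 E
2 40/27 40/39 340/351 -20/39 -6 5 S
3 6/5 15/29 273/290 -15/58 -6 4 W
4 24/49 120/197 1788/9653 -60/197 -7 4 N
5 12/17 12/5 -42/85 -6/5 -7 3 E
6 120/53 120/113 10380/5989 -60/113 -8 3 S
7 6/5 15/26 237/260 -15/52 -8 2 W
final -9 2 N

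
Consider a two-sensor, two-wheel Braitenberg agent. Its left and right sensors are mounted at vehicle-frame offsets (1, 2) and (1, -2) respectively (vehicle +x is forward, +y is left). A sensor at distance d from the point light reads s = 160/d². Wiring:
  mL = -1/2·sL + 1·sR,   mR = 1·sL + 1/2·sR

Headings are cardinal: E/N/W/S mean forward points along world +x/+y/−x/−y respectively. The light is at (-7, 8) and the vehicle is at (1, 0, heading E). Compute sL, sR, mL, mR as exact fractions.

160/117 160/181 4240/21177 38320/21177

left sensor world pos  = (2, 2); dL² = 117
right sensor world pos = (2, -2); dR² = 181
sL = 160/117 = 160/117
sR = 160/181 = 160/181
mL = -1/2·sL + 1·sR = 4240/21177
mR = 1·sL + 1/2·sR = 38320/21177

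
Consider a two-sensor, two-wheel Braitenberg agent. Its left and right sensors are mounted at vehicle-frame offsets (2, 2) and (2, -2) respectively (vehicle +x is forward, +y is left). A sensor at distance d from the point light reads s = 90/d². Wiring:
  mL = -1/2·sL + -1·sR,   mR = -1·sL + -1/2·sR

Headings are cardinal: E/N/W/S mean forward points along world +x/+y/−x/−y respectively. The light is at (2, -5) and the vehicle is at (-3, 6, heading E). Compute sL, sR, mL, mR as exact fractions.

left sensor world pos  = (-1, 8); dL² = 178
right sensor world pos = (-1, 4); dR² = 90
sL = 90/178 = 45/89
sR = 90/90 = 1
mL = -1/2·sL + -1·sR = -223/178
mR = -1·sL + -1/2·sR = -179/178

45/89 1 -223/178 -179/178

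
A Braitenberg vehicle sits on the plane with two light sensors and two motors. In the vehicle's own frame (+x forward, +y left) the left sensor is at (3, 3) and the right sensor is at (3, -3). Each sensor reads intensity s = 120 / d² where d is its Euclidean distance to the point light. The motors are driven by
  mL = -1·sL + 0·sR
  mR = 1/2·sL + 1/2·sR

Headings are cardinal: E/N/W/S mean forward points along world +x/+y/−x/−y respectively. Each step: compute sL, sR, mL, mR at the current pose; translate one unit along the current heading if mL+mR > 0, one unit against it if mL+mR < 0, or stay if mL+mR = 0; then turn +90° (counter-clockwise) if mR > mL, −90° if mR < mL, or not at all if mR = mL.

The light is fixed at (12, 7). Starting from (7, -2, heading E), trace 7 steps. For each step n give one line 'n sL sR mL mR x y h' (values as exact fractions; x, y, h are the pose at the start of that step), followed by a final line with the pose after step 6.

0 3 30/37 -3 141/74 7 -2 E
1 40/39 8/3 -40/39 24/13 6 -2 N
2 60/101 60/53 -60/101 4620/5353 6 -1 W
3 120/137 120/221 -120/137 21480/30277 5 -1 S
4 15/4 30/29 -15/4 555/232 5 0 E
5 120/137 120/41 -120/137 10680/5617 4 0 N
6 60/101 12/13 -60/101 996/1313 4 1 W
final 3 1 S

n=0: pose=(7,-2,E); sL=3, sR=30/37; mL=-3, mR=141/74; mL+mR=-81/74 → advance -1; mR−mL=363/74 → turn +1·90°
n=1: pose=(6,-2,N); sL=40/39, sR=8/3; mL=-40/39, mR=24/13; mL+mR=32/39 → advance +1; mR−mL=112/39 → turn +1·90°
n=2: pose=(6,-1,W); sL=60/101, sR=60/53; mL=-60/101, mR=4620/5353; mL+mR=1440/5353 → advance +1; mR−mL=7800/5353 → turn +1·90°
n=3: pose=(5,-1,S); sL=120/137, sR=120/221; mL=-120/137, mR=21480/30277; mL+mR=-5040/30277 → advance -1; mR−mL=48000/30277 → turn +1·90°
n=4: pose=(5,0,E); sL=15/4, sR=30/29; mL=-15/4, mR=555/232; mL+mR=-315/232 → advance -1; mR−mL=1425/232 → turn +1·90°
n=5: pose=(4,0,N); sL=120/137, sR=120/41; mL=-120/137, mR=10680/5617; mL+mR=5760/5617 → advance +1; mR−mL=15600/5617 → turn +1·90°
n=6: pose=(4,1,W); sL=60/101, sR=12/13; mL=-60/101, mR=996/1313; mL+mR=216/1313 → advance +1; mR−mL=1776/1313 → turn +1·90°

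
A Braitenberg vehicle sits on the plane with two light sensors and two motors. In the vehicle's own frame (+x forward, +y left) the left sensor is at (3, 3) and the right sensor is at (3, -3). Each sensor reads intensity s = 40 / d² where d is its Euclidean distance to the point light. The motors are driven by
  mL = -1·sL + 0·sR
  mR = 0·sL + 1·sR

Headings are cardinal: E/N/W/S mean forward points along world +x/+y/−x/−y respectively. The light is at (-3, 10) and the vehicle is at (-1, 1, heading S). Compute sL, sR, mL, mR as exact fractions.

40/169 8/29 -40/169 8/29

left sensor world pos  = (2, -2); dL² = 169
right sensor world pos = (-4, -2); dR² = 145
sL = 40/169 = 40/169
sR = 40/145 = 8/29
mL = -1·sL + 0·sR = -40/169
mR = 0·sL + 1·sR = 8/29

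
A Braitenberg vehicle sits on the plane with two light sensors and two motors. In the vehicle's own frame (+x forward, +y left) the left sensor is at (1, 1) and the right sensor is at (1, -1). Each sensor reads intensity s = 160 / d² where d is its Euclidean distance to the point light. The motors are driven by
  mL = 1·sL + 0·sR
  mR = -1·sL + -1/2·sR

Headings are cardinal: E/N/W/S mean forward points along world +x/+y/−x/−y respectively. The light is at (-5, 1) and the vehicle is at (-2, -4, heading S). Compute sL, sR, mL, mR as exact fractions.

left sensor world pos  = (-1, -5); dL² = 52
right sensor world pos = (-3, -5); dR² = 40
sL = 160/52 = 40/13
sR = 160/40 = 4
mL = 1·sL + 0·sR = 40/13
mR = -1·sL + -1/2·sR = -66/13

40/13 4 40/13 -66/13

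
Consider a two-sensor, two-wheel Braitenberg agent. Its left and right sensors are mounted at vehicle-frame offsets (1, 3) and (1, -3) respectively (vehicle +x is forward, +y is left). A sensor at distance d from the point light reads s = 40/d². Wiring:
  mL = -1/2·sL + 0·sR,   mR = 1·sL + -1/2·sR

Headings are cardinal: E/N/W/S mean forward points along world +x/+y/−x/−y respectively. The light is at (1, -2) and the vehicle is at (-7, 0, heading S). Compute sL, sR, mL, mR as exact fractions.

20/13 20/61 -10/13 1090/793

left sensor world pos  = (-4, -1); dL² = 26
right sensor world pos = (-10, -1); dR² = 122
sL = 40/26 = 20/13
sR = 40/122 = 20/61
mL = -1/2·sL + 0·sR = -10/13
mR = 1·sL + -1/2·sR = 1090/793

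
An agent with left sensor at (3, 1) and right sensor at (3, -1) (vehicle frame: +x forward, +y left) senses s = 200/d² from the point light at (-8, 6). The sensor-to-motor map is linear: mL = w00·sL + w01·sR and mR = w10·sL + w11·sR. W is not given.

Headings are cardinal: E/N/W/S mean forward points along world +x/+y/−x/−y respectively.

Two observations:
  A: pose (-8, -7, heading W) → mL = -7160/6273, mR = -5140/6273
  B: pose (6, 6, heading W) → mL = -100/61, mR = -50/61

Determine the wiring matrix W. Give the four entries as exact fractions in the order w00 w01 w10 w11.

obs A: pose=(-8,-7,W) → sL=40/41, sR=200/153, mL=-7160/6273, mR=-5140/6273
obs B: pose=(6,6,W) → sL=100/61, sR=100/61, mL=-100/61, mR=-50/61
sensor matrix S = [[40/41, 200/153], [100/61, 100/61]]; det S = -208000/382653
solve [mL_A; mL_B] = S·[w00; w01] and [mR_A; mR_B] = S·[w10; w11]:
  w00 = -1/2, w01 = -1/2, w10 = 1/2, w11 = -1

-1/2 -1/2 1/2 -1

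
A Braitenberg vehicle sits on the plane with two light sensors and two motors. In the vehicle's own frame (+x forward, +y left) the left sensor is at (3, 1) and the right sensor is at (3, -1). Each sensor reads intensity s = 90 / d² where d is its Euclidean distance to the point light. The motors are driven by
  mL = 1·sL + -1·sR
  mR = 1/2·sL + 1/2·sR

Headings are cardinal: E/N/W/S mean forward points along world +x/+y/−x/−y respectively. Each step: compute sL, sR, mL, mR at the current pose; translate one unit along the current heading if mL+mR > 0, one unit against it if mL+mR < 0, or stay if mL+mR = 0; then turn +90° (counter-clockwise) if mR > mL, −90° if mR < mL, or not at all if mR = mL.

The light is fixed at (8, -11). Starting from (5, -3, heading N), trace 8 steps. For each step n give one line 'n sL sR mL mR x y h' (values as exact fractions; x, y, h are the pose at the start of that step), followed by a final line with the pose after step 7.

0 90/137 18/25 -216/3425 2358/3425 5 -3 N
1 9/10 45/68 81/340 531/680 5 -2 W
2 2 90/61 32/61 106/61 4 -2 S
3 45/41 9/5 -144/205 297/205 4 -3 E
4 90/137 18/25 -216/3425 2358/3425 5 -3 N
5 9/10 45/68 81/340 531/680 5 -2 W
6 2 90/61 32/61 106/61 4 -2 S
7 45/41 9/5 -144/205 297/205 4 -3 E
final 5 -3 N

n=0: pose=(5,-3,N); sL=90/137, sR=18/25; mL=-216/3425, mR=2358/3425; mL+mR=2142/3425 → advance +1; mR−mL=2574/3425 → turn +1·90°
n=1: pose=(5,-2,W); sL=9/10, sR=45/68; mL=81/340, mR=531/680; mL+mR=693/680 → advance +1; mR−mL=369/680 → turn +1·90°
n=2: pose=(4,-2,S); sL=2, sR=90/61; mL=32/61, mR=106/61; mL+mR=138/61 → advance +1; mR−mL=74/61 → turn +1·90°
n=3: pose=(4,-3,E); sL=45/41, sR=9/5; mL=-144/205, mR=297/205; mL+mR=153/205 → advance +1; mR−mL=441/205 → turn +1·90°
n=4: pose=(5,-3,N); sL=90/137, sR=18/25; mL=-216/3425, mR=2358/3425; mL+mR=2142/3425 → advance +1; mR−mL=2574/3425 → turn +1·90°
n=5: pose=(5,-2,W); sL=9/10, sR=45/68; mL=81/340, mR=531/680; mL+mR=693/680 → advance +1; mR−mL=369/680 → turn +1·90°
n=6: pose=(4,-2,S); sL=2, sR=90/61; mL=32/61, mR=106/61; mL+mR=138/61 → advance +1; mR−mL=74/61 → turn +1·90°
n=7: pose=(4,-3,E); sL=45/41, sR=9/5; mL=-144/205, mR=297/205; mL+mR=153/205 → advance +1; mR−mL=441/205 → turn +1·90°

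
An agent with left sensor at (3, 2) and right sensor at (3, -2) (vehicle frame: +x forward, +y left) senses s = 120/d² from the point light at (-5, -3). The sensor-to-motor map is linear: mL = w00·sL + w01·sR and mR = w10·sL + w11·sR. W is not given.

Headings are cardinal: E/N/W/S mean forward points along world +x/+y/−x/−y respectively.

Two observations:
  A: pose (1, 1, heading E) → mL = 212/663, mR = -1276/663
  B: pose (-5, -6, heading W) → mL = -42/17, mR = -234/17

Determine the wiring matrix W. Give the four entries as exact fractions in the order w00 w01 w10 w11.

1 -1/2 -1/2 -1

obs A: pose=(1,1,E) → sL=40/39, sR=24/17, mL=212/663, mR=-1276/663
obs B: pose=(-5,-6,W) → sL=60/17, sR=12, mL=-42/17, mR=-234/17
sensor matrix S = [[40/39, 24/17], [60/17, 12]]; det S = 27520/3757
solve [mL_A; mL_B] = S·[w00; w01] and [mR_A; mR_B] = S·[w10; w11]:
  w00 = 1, w01 = -1/2, w10 = -1/2, w11 = -1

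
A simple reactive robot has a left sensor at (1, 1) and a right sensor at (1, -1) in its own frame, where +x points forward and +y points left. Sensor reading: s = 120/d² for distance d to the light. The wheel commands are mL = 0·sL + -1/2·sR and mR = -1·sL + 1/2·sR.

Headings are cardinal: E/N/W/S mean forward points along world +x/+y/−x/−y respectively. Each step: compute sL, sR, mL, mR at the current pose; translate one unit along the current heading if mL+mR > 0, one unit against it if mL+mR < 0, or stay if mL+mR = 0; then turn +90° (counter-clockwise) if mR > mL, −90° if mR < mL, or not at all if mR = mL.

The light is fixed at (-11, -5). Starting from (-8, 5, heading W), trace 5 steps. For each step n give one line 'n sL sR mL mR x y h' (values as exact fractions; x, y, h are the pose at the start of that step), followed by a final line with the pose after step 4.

0 24/17 24/25 -12/25 -396/425 -8 5 W
1 12/13 60/73 -30/73 -486/949 -7 5 N
2 24/25 120/89 -60/89 -636/2225 -7 4 E
3 15/13 30/29 -15/29 -240/377 -8 4 N
4 120/97 24/13 -12/13 -396/1261 -8 3 E
final -9 3 N

n=0: pose=(-8,5,W); sL=24/17, sR=24/25; mL=-12/25, mR=-396/425; mL+mR=-24/17 → advance -1; mR−mL=-192/425 → turn -1·90°
n=1: pose=(-7,5,N); sL=12/13, sR=60/73; mL=-30/73, mR=-486/949; mL+mR=-12/13 → advance -1; mR−mL=-96/949 → turn -1·90°
n=2: pose=(-7,4,E); sL=24/25, sR=120/89; mL=-60/89, mR=-636/2225; mL+mR=-24/25 → advance -1; mR−mL=864/2225 → turn +1·90°
n=3: pose=(-8,4,N); sL=15/13, sR=30/29; mL=-15/29, mR=-240/377; mL+mR=-15/13 → advance -1; mR−mL=-45/377 → turn -1·90°
n=4: pose=(-8,3,E); sL=120/97, sR=24/13; mL=-12/13, mR=-396/1261; mL+mR=-120/97 → advance -1; mR−mL=768/1261 → turn +1·90°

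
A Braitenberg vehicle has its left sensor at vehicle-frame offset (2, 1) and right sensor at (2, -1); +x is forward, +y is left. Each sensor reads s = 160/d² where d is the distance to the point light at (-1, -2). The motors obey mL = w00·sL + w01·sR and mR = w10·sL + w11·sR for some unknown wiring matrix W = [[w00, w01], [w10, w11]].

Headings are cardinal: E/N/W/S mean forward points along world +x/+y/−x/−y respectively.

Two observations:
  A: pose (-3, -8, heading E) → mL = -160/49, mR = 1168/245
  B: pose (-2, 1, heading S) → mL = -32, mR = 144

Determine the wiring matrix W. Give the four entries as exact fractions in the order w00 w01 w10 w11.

obs A: pose=(-3,-8,E) → sL=32/5, sR=160/49, mL=-160/49, mR=1168/245
obs B: pose=(-2,1,S) → sL=160, sR=32, mL=-32, mR=144
sensor matrix S = [[32/5, 160/49], [160, 32]]; det S = -77824/245
solve [mL_A; mL_B] = S·[w00; w01] and [mR_A; mR_B] = S·[w10; w11]:
  w00 = 0, w01 = -1, w10 = 1, w11 = -1/2

0 -1 1 -1/2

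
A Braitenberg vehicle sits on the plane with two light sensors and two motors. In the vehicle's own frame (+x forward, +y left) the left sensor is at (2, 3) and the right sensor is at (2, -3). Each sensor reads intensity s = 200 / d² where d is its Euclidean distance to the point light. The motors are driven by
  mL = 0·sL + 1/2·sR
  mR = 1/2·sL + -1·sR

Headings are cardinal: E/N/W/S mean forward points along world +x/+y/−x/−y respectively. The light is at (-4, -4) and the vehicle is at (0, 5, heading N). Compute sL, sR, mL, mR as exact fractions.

100/61 20/17 10/17 -370/1037

left sensor world pos  = (-3, 7); dL² = 122
right sensor world pos = (3, 7); dR² = 170
sL = 200/122 = 100/61
sR = 200/170 = 20/17
mL = 0·sL + 1/2·sR = 10/17
mR = 1/2·sL + -1·sR = -370/1037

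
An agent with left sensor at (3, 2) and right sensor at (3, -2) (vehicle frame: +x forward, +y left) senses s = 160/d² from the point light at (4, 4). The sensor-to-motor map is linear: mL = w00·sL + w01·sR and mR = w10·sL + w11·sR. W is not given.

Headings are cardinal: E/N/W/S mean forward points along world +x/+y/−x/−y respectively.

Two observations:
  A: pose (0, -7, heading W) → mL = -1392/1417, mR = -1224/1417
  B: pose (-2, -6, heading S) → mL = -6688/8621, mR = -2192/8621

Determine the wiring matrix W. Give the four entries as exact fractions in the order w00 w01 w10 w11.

obs A: pose=(0,-7,W) → sL=80/109, sR=16/13, mL=-1392/1417, mR=-1224/1417
obs B: pose=(-2,-6,S) → sL=32/37, sR=160/233, mL=-6688/8621, mR=-2192/8621
sensor matrix S = [[80/109, 16/13], [32/37, 160/233]]; det S = -6846464/12215957
solve [mL_A; mL_B] = S·[w00; w01] and [mR_A; mR_B] = S·[w10; w11]:
  w00 = -1/2, w01 = -1/2, w10 = 1/2, w11 = -1

-1/2 -1/2 1/2 -1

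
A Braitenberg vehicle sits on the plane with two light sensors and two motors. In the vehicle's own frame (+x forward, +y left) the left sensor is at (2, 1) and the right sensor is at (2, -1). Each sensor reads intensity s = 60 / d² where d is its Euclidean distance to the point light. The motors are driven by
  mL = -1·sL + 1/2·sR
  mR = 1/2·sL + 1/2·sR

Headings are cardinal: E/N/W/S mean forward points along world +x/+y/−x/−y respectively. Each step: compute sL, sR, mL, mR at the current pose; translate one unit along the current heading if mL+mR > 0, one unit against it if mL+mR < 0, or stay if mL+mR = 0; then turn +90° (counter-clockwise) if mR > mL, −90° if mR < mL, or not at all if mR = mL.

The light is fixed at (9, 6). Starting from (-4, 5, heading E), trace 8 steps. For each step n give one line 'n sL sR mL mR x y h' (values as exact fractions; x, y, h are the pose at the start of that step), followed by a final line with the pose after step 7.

n=0: pose=(-4,5,E); sL=60/121, sR=12/25; mL=-774/3025, mR=1476/3025; mL+mR=702/3025 → advance +1; mR−mL=90/121 → turn +1·90°
n=1: pose=(-3,5,N); sL=6/17, sR=30/61; mL=-111/1037, mR=438/1037; mL+mR=327/1037 → advance +1; mR−mL=9/17 → turn +1·90°
n=2: pose=(-3,6,W); sL=60/197, sR=60/197; mL=-30/197, mR=60/197; mL+mR=30/197 → advance +1; mR−mL=90/197 → turn +1·90°
n=3: pose=(-4,6,S); sL=15/37, sR=3/10; mL=-189/740, mR=261/740; mL+mR=18/185 → advance +1; mR−mL=45/74 → turn +1·90°
n=4: pose=(-4,5,E); sL=60/121, sR=12/25; mL=-774/3025, mR=1476/3025; mL+mR=702/3025 → advance +1; mR−mL=90/121 → turn +1·90°
n=5: pose=(-3,5,N); sL=6/17, sR=30/61; mL=-111/1037, mR=438/1037; mL+mR=327/1037 → advance +1; mR−mL=9/17 → turn +1·90°
n=6: pose=(-3,6,W); sL=60/197, sR=60/197; mL=-30/197, mR=60/197; mL+mR=30/197 → advance +1; mR−mL=90/197 → turn +1·90°
n=7: pose=(-4,6,S); sL=15/37, sR=3/10; mL=-189/740, mR=261/740; mL+mR=18/185 → advance +1; mR−mL=45/74 → turn +1·90°

0 60/121 12/25 -774/3025 1476/3025 -4 5 E
1 6/17 30/61 -111/1037 438/1037 -3 5 N
2 60/197 60/197 -30/197 60/197 -3 6 W
3 15/37 3/10 -189/740 261/740 -4 6 S
4 60/121 12/25 -774/3025 1476/3025 -4 5 E
5 6/17 30/61 -111/1037 438/1037 -3 5 N
6 60/197 60/197 -30/197 60/197 -3 6 W
7 15/37 3/10 -189/740 261/740 -4 6 S
final -4 5 E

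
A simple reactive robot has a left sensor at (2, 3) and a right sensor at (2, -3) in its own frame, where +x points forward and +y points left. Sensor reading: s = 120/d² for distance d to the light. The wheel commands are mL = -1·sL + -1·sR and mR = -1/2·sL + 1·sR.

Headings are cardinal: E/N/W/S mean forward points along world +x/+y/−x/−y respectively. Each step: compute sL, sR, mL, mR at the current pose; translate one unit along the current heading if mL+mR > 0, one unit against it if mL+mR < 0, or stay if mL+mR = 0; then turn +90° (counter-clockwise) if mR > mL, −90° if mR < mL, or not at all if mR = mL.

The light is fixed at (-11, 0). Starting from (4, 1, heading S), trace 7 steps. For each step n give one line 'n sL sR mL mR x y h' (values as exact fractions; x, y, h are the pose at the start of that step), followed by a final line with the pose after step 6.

0 24/65 24/29 -2256/1885 1212/1885 4 1 S
1 60/157 12/29 -3624/4553 1014/4553 4 2 E
2 120/137 24/61 -10608/8357 -372/8357 3 2 N
3 30/37 3/4 -231/148 51/148 3 1 W
4 24/65 24/29 -2256/1885 1212/1885 4 1 S
5 60/157 12/29 -3624/4553 1014/4553 4 2 E
6 120/137 24/61 -10608/8357 -372/8357 3 2 N
final 3 1 W

n=0: pose=(4,1,S); sL=24/65, sR=24/29; mL=-2256/1885, mR=1212/1885; mL+mR=-36/65 → advance -1; mR−mL=3468/1885 → turn +1·90°
n=1: pose=(4,2,E); sL=60/157, sR=12/29; mL=-3624/4553, mR=1014/4553; mL+mR=-90/157 → advance -1; mR−mL=4638/4553 → turn +1·90°
n=2: pose=(3,2,N); sL=120/137, sR=24/61; mL=-10608/8357, mR=-372/8357; mL+mR=-180/137 → advance -1; mR−mL=10236/8357 → turn +1·90°
n=3: pose=(3,1,W); sL=30/37, sR=3/4; mL=-231/148, mR=51/148; mL+mR=-45/37 → advance -1; mR−mL=141/74 → turn +1·90°
n=4: pose=(4,1,S); sL=24/65, sR=24/29; mL=-2256/1885, mR=1212/1885; mL+mR=-36/65 → advance -1; mR−mL=3468/1885 → turn +1·90°
n=5: pose=(4,2,E); sL=60/157, sR=12/29; mL=-3624/4553, mR=1014/4553; mL+mR=-90/157 → advance -1; mR−mL=4638/4553 → turn +1·90°
n=6: pose=(3,2,N); sL=120/137, sR=24/61; mL=-10608/8357, mR=-372/8357; mL+mR=-180/137 → advance -1; mR−mL=10236/8357 → turn +1·90°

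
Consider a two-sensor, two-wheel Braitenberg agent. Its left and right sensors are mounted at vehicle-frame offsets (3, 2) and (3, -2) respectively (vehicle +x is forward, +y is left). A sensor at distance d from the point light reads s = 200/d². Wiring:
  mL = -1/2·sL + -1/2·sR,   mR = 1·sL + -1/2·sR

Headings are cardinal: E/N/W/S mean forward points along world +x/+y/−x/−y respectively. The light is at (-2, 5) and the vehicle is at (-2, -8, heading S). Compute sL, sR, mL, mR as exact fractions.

10/13 10/13 -10/13 5/13

left sensor world pos  = (0, -11); dL² = 260
right sensor world pos = (-4, -11); dR² = 260
sL = 200/260 = 10/13
sR = 200/260 = 10/13
mL = -1/2·sL + -1/2·sR = -10/13
mR = 1·sL + -1/2·sR = 5/13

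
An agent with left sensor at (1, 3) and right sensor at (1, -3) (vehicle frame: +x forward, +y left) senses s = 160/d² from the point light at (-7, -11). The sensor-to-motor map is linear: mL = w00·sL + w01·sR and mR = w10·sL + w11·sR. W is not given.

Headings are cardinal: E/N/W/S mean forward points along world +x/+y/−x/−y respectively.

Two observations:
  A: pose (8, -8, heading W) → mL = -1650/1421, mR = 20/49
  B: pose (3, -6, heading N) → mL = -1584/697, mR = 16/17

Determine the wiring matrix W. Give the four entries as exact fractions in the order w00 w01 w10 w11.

-1 -1/2 1/2 0

obs A: pose=(8,-8,W) → sL=40/49, sR=20/29, mL=-1650/1421, mR=20/49
obs B: pose=(3,-6,N) → sL=32/17, sR=32/41, mL=-1584/697, mR=16/17
sensor matrix S = [[40/49, 20/29], [32/17, 32/41]]; det S = -654720/990437
solve [mL_A; mL_B] = S·[w00; w01] and [mR_A; mR_B] = S·[w10; w11]:
  w00 = -1, w01 = -1/2, w10 = 1/2, w11 = 0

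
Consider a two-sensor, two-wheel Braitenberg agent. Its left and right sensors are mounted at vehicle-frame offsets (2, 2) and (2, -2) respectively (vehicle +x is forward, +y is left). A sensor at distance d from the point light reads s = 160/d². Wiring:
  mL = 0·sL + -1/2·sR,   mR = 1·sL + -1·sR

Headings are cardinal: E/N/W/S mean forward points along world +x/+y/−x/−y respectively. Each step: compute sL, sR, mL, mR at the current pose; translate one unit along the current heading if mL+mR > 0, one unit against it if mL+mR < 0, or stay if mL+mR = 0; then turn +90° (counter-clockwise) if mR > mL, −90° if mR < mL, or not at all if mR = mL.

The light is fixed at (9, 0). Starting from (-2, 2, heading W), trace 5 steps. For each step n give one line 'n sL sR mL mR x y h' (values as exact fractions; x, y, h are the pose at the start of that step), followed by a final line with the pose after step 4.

0 160/169 32/37 -16/37 512/6253 -2 2 W
1 5/2 10/9 -5/9 25/18 -1 2 S
2 160/73 32/13 -16/13 -256/949 -1 1 E
3 80/89 16/9 -8/9 -704/801 -2 1 N
4 160/173 160/173 -80/173 0 -2 0 W
final -1 0 S

n=0: pose=(-2,2,W); sL=160/169, sR=32/37; mL=-16/37, mR=512/6253; mL+mR=-2192/6253 → advance -1; mR−mL=3216/6253 → turn +1·90°
n=1: pose=(-1,2,S); sL=5/2, sR=10/9; mL=-5/9, mR=25/18; mL+mR=5/6 → advance +1; mR−mL=35/18 → turn +1·90°
n=2: pose=(-1,1,E); sL=160/73, sR=32/13; mL=-16/13, mR=-256/949; mL+mR=-1424/949 → advance -1; mR−mL=912/949 → turn +1·90°
n=3: pose=(-2,1,N); sL=80/89, sR=16/9; mL=-8/9, mR=-704/801; mL+mR=-472/267 → advance -1; mR−mL=8/801 → turn +1·90°
n=4: pose=(-2,0,W); sL=160/173, sR=160/173; mL=-80/173, mR=0; mL+mR=-80/173 → advance -1; mR−mL=80/173 → turn +1·90°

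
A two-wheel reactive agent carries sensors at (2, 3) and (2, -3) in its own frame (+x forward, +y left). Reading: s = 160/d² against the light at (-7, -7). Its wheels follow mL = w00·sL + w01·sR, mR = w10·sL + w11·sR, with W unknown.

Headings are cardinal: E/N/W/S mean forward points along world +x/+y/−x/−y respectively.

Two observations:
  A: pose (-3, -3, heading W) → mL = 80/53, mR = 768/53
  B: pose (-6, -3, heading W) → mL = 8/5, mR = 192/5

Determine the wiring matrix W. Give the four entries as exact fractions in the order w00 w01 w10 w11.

0 1/2 1/2 -1/2

obs A: pose=(-3,-3,W) → sL=32, sR=160/53, mL=80/53, mR=768/53
obs B: pose=(-6,-3,W) → sL=80, sR=16/5, mL=8/5, mR=192/5
sensor matrix S = [[32, 160/53], [80, 16/5]]; det S = -36864/265
solve [mL_A; mL_B] = S·[w00; w01] and [mR_A; mR_B] = S·[w10; w11]:
  w00 = 0, w01 = 1/2, w10 = 1/2, w11 = -1/2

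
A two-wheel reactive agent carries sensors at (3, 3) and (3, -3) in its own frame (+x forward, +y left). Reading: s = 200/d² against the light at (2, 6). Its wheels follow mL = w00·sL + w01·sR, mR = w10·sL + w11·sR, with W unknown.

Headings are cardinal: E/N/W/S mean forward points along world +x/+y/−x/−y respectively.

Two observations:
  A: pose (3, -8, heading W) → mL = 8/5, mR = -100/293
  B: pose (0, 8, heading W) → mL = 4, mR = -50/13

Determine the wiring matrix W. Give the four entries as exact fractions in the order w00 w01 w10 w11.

0 1 -1/2 0

obs A: pose=(3,-8,W) → sL=200/293, sR=8/5, mL=8/5, mR=-100/293
obs B: pose=(0,8,W) → sL=100/13, sR=4, mL=4, mR=-50/13
sensor matrix S = [[200/293, 8/5], [100/13, 4]]; det S = -36480/3809
solve [mL_A; mL_B] = S·[w00; w01] and [mR_A; mR_B] = S·[w10; w11]:
  w00 = 0, w01 = 1, w10 = -1/2, w11 = 0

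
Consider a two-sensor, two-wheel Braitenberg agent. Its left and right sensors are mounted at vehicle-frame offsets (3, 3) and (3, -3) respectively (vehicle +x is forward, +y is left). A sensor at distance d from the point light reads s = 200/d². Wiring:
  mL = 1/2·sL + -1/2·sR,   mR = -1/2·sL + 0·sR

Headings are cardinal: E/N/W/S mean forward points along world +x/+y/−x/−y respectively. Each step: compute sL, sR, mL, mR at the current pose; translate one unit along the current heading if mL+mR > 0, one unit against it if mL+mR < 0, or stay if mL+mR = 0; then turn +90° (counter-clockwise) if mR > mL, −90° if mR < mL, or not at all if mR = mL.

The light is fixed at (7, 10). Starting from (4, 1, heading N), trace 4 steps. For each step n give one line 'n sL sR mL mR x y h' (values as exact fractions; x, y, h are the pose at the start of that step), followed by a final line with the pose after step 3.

0 25/9 50/9 -25/18 -25/18 4 1 N
1 40/17 200/49 -720/833 -20/17 4 0 N
2 25/8 50/49 825/784 -25/16 4 -1 E
3 200/197 40/49 960/9653 -100/197 3 -1 S
final 3 0 W

n=0: pose=(4,1,N); sL=25/9, sR=50/9; mL=-25/18, mR=-25/18; mL+mR=-25/9 → advance -1; mR−mL=0 → turn +0·90°
n=1: pose=(4,0,N); sL=40/17, sR=200/49; mL=-720/833, mR=-20/17; mL+mR=-100/49 → advance -1; mR−mL=-260/833 → turn -1·90°
n=2: pose=(4,-1,E); sL=25/8, sR=50/49; mL=825/784, mR=-25/16; mL+mR=-25/49 → advance -1; mR−mL=-1025/392 → turn -1·90°
n=3: pose=(3,-1,S); sL=200/197, sR=40/49; mL=960/9653, mR=-100/197; mL+mR=-20/49 → advance -1; mR−mL=-5860/9653 → turn -1·90°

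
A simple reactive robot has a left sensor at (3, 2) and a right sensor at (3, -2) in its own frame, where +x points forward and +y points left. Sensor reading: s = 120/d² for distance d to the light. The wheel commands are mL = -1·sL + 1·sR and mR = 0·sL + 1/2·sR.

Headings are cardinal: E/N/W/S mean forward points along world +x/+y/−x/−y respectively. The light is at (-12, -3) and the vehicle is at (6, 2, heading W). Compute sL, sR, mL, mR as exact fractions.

20/39 60/137 -400/5343 30/137

left sensor world pos  = (3, 0); dL² = 234
right sensor world pos = (3, 4); dR² = 274
sL = 120/234 = 20/39
sR = 120/274 = 60/137
mL = -1·sL + 1·sR = -400/5343
mR = 0·sL + 1/2·sR = 30/137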